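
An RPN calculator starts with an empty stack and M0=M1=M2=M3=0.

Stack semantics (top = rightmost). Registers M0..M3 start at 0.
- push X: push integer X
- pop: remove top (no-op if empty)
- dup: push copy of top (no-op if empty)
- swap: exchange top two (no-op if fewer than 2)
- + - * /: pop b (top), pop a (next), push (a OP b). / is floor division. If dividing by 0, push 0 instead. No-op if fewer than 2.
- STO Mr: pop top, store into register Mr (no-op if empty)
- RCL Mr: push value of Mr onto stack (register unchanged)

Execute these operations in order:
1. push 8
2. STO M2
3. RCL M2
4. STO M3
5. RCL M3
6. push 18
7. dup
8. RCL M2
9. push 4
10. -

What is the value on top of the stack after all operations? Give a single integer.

After op 1 (push 8): stack=[8] mem=[0,0,0,0]
After op 2 (STO M2): stack=[empty] mem=[0,0,8,0]
After op 3 (RCL M2): stack=[8] mem=[0,0,8,0]
After op 4 (STO M3): stack=[empty] mem=[0,0,8,8]
After op 5 (RCL M3): stack=[8] mem=[0,0,8,8]
After op 6 (push 18): stack=[8,18] mem=[0,0,8,8]
After op 7 (dup): stack=[8,18,18] mem=[0,0,8,8]
After op 8 (RCL M2): stack=[8,18,18,8] mem=[0,0,8,8]
After op 9 (push 4): stack=[8,18,18,8,4] mem=[0,0,8,8]
After op 10 (-): stack=[8,18,18,4] mem=[0,0,8,8]

Answer: 4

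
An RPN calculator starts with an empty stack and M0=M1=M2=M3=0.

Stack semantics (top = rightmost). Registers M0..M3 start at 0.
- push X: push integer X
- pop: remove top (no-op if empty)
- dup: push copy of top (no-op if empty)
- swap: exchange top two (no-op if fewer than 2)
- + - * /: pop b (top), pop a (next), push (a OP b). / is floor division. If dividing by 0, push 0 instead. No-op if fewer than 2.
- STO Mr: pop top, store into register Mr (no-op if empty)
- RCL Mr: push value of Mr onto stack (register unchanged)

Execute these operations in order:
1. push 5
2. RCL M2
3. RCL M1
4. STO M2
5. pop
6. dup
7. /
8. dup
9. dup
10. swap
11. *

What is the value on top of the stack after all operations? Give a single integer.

Answer: 1

Derivation:
After op 1 (push 5): stack=[5] mem=[0,0,0,0]
After op 2 (RCL M2): stack=[5,0] mem=[0,0,0,0]
After op 3 (RCL M1): stack=[5,0,0] mem=[0,0,0,0]
After op 4 (STO M2): stack=[5,0] mem=[0,0,0,0]
After op 5 (pop): stack=[5] mem=[0,0,0,0]
After op 6 (dup): stack=[5,5] mem=[0,0,0,0]
After op 7 (/): stack=[1] mem=[0,0,0,0]
After op 8 (dup): stack=[1,1] mem=[0,0,0,0]
After op 9 (dup): stack=[1,1,1] mem=[0,0,0,0]
After op 10 (swap): stack=[1,1,1] mem=[0,0,0,0]
After op 11 (*): stack=[1,1] mem=[0,0,0,0]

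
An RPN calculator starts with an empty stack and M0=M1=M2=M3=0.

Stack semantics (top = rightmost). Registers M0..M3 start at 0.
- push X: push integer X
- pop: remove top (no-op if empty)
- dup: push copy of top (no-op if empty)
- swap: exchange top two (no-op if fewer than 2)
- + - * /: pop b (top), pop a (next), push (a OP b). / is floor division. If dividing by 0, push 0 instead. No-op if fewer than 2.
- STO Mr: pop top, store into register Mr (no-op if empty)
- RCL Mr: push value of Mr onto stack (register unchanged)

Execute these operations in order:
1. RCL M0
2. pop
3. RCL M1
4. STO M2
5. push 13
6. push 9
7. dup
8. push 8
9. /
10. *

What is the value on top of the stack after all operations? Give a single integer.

After op 1 (RCL M0): stack=[0] mem=[0,0,0,0]
After op 2 (pop): stack=[empty] mem=[0,0,0,0]
After op 3 (RCL M1): stack=[0] mem=[0,0,0,0]
After op 4 (STO M2): stack=[empty] mem=[0,0,0,0]
After op 5 (push 13): stack=[13] mem=[0,0,0,0]
After op 6 (push 9): stack=[13,9] mem=[0,0,0,0]
After op 7 (dup): stack=[13,9,9] mem=[0,0,0,0]
After op 8 (push 8): stack=[13,9,9,8] mem=[0,0,0,0]
After op 9 (/): stack=[13,9,1] mem=[0,0,0,0]
After op 10 (*): stack=[13,9] mem=[0,0,0,0]

Answer: 9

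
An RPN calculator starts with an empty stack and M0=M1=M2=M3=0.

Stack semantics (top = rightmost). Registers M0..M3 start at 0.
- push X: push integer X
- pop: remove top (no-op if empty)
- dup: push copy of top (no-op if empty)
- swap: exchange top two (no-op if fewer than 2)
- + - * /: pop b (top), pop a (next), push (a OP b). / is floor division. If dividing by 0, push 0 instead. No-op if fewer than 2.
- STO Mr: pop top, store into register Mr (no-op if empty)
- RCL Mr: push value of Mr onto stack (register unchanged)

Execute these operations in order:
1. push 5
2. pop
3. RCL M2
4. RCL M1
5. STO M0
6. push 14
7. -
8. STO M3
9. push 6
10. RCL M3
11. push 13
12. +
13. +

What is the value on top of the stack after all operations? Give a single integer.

After op 1 (push 5): stack=[5] mem=[0,0,0,0]
After op 2 (pop): stack=[empty] mem=[0,0,0,0]
After op 3 (RCL M2): stack=[0] mem=[0,0,0,0]
After op 4 (RCL M1): stack=[0,0] mem=[0,0,0,0]
After op 5 (STO M0): stack=[0] mem=[0,0,0,0]
After op 6 (push 14): stack=[0,14] mem=[0,0,0,0]
After op 7 (-): stack=[-14] mem=[0,0,0,0]
After op 8 (STO M3): stack=[empty] mem=[0,0,0,-14]
After op 9 (push 6): stack=[6] mem=[0,0,0,-14]
After op 10 (RCL M3): stack=[6,-14] mem=[0,0,0,-14]
After op 11 (push 13): stack=[6,-14,13] mem=[0,0,0,-14]
After op 12 (+): stack=[6,-1] mem=[0,0,0,-14]
After op 13 (+): stack=[5] mem=[0,0,0,-14]

Answer: 5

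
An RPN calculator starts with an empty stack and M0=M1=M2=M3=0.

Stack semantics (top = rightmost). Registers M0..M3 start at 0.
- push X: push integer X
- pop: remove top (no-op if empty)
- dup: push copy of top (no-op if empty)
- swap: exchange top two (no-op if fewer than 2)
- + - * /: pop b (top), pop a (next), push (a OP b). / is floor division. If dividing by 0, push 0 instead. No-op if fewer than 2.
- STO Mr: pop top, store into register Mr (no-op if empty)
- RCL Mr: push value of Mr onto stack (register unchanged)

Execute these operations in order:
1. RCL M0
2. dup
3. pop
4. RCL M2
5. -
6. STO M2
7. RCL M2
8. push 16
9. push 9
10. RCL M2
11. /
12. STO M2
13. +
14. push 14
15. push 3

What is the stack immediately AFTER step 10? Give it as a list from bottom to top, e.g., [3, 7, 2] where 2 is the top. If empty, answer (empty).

After op 1 (RCL M0): stack=[0] mem=[0,0,0,0]
After op 2 (dup): stack=[0,0] mem=[0,0,0,0]
After op 3 (pop): stack=[0] mem=[0,0,0,0]
After op 4 (RCL M2): stack=[0,0] mem=[0,0,0,0]
After op 5 (-): stack=[0] mem=[0,0,0,0]
After op 6 (STO M2): stack=[empty] mem=[0,0,0,0]
After op 7 (RCL M2): stack=[0] mem=[0,0,0,0]
After op 8 (push 16): stack=[0,16] mem=[0,0,0,0]
After op 9 (push 9): stack=[0,16,9] mem=[0,0,0,0]
After op 10 (RCL M2): stack=[0,16,9,0] mem=[0,0,0,0]

[0, 16, 9, 0]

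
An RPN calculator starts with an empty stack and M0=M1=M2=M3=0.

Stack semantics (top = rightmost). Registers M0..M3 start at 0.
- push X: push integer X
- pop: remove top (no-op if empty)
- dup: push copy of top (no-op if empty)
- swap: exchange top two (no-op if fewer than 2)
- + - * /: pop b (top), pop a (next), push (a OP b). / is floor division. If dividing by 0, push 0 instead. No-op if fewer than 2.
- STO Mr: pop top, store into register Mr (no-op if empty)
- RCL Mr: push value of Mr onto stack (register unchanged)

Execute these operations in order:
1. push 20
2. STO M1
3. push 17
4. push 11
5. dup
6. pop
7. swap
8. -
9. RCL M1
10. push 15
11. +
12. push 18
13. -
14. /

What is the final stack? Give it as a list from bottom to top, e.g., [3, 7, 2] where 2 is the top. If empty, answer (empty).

Answer: [-1]

Derivation:
After op 1 (push 20): stack=[20] mem=[0,0,0,0]
After op 2 (STO M1): stack=[empty] mem=[0,20,0,0]
After op 3 (push 17): stack=[17] mem=[0,20,0,0]
After op 4 (push 11): stack=[17,11] mem=[0,20,0,0]
After op 5 (dup): stack=[17,11,11] mem=[0,20,0,0]
After op 6 (pop): stack=[17,11] mem=[0,20,0,0]
After op 7 (swap): stack=[11,17] mem=[0,20,0,0]
After op 8 (-): stack=[-6] mem=[0,20,0,0]
After op 9 (RCL M1): stack=[-6,20] mem=[0,20,0,0]
After op 10 (push 15): stack=[-6,20,15] mem=[0,20,0,0]
After op 11 (+): stack=[-6,35] mem=[0,20,0,0]
After op 12 (push 18): stack=[-6,35,18] mem=[0,20,0,0]
After op 13 (-): stack=[-6,17] mem=[0,20,0,0]
After op 14 (/): stack=[-1] mem=[0,20,0,0]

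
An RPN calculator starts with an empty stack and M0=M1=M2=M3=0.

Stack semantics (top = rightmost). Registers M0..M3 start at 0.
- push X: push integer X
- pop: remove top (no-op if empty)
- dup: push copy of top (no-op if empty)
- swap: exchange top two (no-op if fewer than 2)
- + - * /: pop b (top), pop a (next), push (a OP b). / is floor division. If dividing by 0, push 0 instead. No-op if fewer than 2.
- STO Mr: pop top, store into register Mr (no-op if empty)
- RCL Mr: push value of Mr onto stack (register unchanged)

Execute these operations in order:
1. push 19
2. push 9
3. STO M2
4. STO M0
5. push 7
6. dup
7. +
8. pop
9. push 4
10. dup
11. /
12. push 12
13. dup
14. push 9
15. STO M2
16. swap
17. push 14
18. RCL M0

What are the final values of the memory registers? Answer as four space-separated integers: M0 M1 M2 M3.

After op 1 (push 19): stack=[19] mem=[0,0,0,0]
After op 2 (push 9): stack=[19,9] mem=[0,0,0,0]
After op 3 (STO M2): stack=[19] mem=[0,0,9,0]
After op 4 (STO M0): stack=[empty] mem=[19,0,9,0]
After op 5 (push 7): stack=[7] mem=[19,0,9,0]
After op 6 (dup): stack=[7,7] mem=[19,0,9,0]
After op 7 (+): stack=[14] mem=[19,0,9,0]
After op 8 (pop): stack=[empty] mem=[19,0,9,0]
After op 9 (push 4): stack=[4] mem=[19,0,9,0]
After op 10 (dup): stack=[4,4] mem=[19,0,9,0]
After op 11 (/): stack=[1] mem=[19,0,9,0]
After op 12 (push 12): stack=[1,12] mem=[19,0,9,0]
After op 13 (dup): stack=[1,12,12] mem=[19,0,9,0]
After op 14 (push 9): stack=[1,12,12,9] mem=[19,0,9,0]
After op 15 (STO M2): stack=[1,12,12] mem=[19,0,9,0]
After op 16 (swap): stack=[1,12,12] mem=[19,0,9,0]
After op 17 (push 14): stack=[1,12,12,14] mem=[19,0,9,0]
After op 18 (RCL M0): stack=[1,12,12,14,19] mem=[19,0,9,0]

Answer: 19 0 9 0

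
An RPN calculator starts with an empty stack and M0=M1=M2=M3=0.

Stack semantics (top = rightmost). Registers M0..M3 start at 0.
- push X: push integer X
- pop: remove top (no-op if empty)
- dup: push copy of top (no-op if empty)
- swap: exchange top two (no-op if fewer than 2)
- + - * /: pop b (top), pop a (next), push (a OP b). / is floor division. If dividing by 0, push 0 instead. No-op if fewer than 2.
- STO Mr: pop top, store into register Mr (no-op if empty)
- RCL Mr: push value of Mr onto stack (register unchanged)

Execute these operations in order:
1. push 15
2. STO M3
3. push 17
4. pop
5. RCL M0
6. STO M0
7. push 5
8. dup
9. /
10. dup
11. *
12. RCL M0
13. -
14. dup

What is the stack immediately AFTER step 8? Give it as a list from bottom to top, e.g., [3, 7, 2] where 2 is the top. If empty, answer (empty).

After op 1 (push 15): stack=[15] mem=[0,0,0,0]
After op 2 (STO M3): stack=[empty] mem=[0,0,0,15]
After op 3 (push 17): stack=[17] mem=[0,0,0,15]
After op 4 (pop): stack=[empty] mem=[0,0,0,15]
After op 5 (RCL M0): stack=[0] mem=[0,0,0,15]
After op 6 (STO M0): stack=[empty] mem=[0,0,0,15]
After op 7 (push 5): stack=[5] mem=[0,0,0,15]
After op 8 (dup): stack=[5,5] mem=[0,0,0,15]

[5, 5]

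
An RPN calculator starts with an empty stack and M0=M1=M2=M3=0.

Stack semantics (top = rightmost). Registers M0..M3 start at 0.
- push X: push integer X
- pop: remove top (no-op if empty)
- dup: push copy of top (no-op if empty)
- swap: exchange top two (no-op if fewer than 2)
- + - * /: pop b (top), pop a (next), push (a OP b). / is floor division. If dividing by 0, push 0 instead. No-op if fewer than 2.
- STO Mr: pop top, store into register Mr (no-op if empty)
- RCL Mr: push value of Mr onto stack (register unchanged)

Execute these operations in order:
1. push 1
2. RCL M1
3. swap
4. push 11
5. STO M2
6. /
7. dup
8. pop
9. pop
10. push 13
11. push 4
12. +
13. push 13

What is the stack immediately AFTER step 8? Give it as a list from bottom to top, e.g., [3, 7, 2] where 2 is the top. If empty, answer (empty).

After op 1 (push 1): stack=[1] mem=[0,0,0,0]
After op 2 (RCL M1): stack=[1,0] mem=[0,0,0,0]
After op 3 (swap): stack=[0,1] mem=[0,0,0,0]
After op 4 (push 11): stack=[0,1,11] mem=[0,0,0,0]
After op 5 (STO M2): stack=[0,1] mem=[0,0,11,0]
After op 6 (/): stack=[0] mem=[0,0,11,0]
After op 7 (dup): stack=[0,0] mem=[0,0,11,0]
After op 8 (pop): stack=[0] mem=[0,0,11,0]

[0]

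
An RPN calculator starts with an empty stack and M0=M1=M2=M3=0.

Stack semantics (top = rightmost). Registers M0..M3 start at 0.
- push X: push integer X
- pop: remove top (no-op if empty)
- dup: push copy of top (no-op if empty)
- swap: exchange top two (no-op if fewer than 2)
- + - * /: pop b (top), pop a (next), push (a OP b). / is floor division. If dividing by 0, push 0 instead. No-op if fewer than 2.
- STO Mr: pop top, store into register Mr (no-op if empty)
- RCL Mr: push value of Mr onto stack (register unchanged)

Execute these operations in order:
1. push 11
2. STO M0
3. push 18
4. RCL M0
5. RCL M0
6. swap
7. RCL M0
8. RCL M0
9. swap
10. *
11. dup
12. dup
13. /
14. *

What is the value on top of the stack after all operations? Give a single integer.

Answer: 121

Derivation:
After op 1 (push 11): stack=[11] mem=[0,0,0,0]
After op 2 (STO M0): stack=[empty] mem=[11,0,0,0]
After op 3 (push 18): stack=[18] mem=[11,0,0,0]
After op 4 (RCL M0): stack=[18,11] mem=[11,0,0,0]
After op 5 (RCL M0): stack=[18,11,11] mem=[11,0,0,0]
After op 6 (swap): stack=[18,11,11] mem=[11,0,0,0]
After op 7 (RCL M0): stack=[18,11,11,11] mem=[11,0,0,0]
After op 8 (RCL M0): stack=[18,11,11,11,11] mem=[11,0,0,0]
After op 9 (swap): stack=[18,11,11,11,11] mem=[11,0,0,0]
After op 10 (*): stack=[18,11,11,121] mem=[11,0,0,0]
After op 11 (dup): stack=[18,11,11,121,121] mem=[11,0,0,0]
After op 12 (dup): stack=[18,11,11,121,121,121] mem=[11,0,0,0]
After op 13 (/): stack=[18,11,11,121,1] mem=[11,0,0,0]
After op 14 (*): stack=[18,11,11,121] mem=[11,0,0,0]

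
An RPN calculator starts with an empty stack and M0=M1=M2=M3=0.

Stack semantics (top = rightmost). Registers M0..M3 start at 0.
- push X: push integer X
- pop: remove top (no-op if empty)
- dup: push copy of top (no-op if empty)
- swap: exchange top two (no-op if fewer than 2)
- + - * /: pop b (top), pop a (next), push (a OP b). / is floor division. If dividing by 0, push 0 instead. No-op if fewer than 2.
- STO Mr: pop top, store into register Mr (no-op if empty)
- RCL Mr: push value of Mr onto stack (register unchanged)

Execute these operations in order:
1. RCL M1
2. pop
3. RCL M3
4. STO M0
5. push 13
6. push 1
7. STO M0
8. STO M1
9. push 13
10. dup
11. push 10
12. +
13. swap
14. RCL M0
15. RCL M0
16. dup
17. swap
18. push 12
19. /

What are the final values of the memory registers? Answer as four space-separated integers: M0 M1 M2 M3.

Answer: 1 13 0 0

Derivation:
After op 1 (RCL M1): stack=[0] mem=[0,0,0,0]
After op 2 (pop): stack=[empty] mem=[0,0,0,0]
After op 3 (RCL M3): stack=[0] mem=[0,0,0,0]
After op 4 (STO M0): stack=[empty] mem=[0,0,0,0]
After op 5 (push 13): stack=[13] mem=[0,0,0,0]
After op 6 (push 1): stack=[13,1] mem=[0,0,0,0]
After op 7 (STO M0): stack=[13] mem=[1,0,0,0]
After op 8 (STO M1): stack=[empty] mem=[1,13,0,0]
After op 9 (push 13): stack=[13] mem=[1,13,0,0]
After op 10 (dup): stack=[13,13] mem=[1,13,0,0]
After op 11 (push 10): stack=[13,13,10] mem=[1,13,0,0]
After op 12 (+): stack=[13,23] mem=[1,13,0,0]
After op 13 (swap): stack=[23,13] mem=[1,13,0,0]
After op 14 (RCL M0): stack=[23,13,1] mem=[1,13,0,0]
After op 15 (RCL M0): stack=[23,13,1,1] mem=[1,13,0,0]
After op 16 (dup): stack=[23,13,1,1,1] mem=[1,13,0,0]
After op 17 (swap): stack=[23,13,1,1,1] mem=[1,13,0,0]
After op 18 (push 12): stack=[23,13,1,1,1,12] mem=[1,13,0,0]
After op 19 (/): stack=[23,13,1,1,0] mem=[1,13,0,0]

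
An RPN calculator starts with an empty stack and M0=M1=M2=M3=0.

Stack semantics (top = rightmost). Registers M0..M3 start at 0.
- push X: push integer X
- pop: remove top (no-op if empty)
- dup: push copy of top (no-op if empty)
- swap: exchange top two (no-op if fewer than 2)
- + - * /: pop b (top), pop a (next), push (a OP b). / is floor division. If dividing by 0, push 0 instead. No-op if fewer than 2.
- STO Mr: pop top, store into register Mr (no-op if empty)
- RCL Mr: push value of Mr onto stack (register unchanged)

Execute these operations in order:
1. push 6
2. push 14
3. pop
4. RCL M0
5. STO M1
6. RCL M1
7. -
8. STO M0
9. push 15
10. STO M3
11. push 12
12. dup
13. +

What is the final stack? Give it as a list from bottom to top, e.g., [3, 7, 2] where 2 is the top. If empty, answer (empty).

Answer: [24]

Derivation:
After op 1 (push 6): stack=[6] mem=[0,0,0,0]
After op 2 (push 14): stack=[6,14] mem=[0,0,0,0]
After op 3 (pop): stack=[6] mem=[0,0,0,0]
After op 4 (RCL M0): stack=[6,0] mem=[0,0,0,0]
After op 5 (STO M1): stack=[6] mem=[0,0,0,0]
After op 6 (RCL M1): stack=[6,0] mem=[0,0,0,0]
After op 7 (-): stack=[6] mem=[0,0,0,0]
After op 8 (STO M0): stack=[empty] mem=[6,0,0,0]
After op 9 (push 15): stack=[15] mem=[6,0,0,0]
After op 10 (STO M3): stack=[empty] mem=[6,0,0,15]
After op 11 (push 12): stack=[12] mem=[6,0,0,15]
After op 12 (dup): stack=[12,12] mem=[6,0,0,15]
After op 13 (+): stack=[24] mem=[6,0,0,15]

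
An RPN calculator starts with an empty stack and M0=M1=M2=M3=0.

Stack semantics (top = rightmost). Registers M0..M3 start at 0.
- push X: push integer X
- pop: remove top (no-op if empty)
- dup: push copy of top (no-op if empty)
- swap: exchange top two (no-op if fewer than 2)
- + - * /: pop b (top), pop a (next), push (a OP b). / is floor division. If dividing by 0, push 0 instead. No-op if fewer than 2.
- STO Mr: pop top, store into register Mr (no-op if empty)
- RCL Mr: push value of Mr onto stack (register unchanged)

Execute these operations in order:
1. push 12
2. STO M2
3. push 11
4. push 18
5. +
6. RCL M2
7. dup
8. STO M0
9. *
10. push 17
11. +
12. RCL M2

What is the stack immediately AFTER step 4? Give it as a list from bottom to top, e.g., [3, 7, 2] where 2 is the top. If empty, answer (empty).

After op 1 (push 12): stack=[12] mem=[0,0,0,0]
After op 2 (STO M2): stack=[empty] mem=[0,0,12,0]
After op 3 (push 11): stack=[11] mem=[0,0,12,0]
After op 4 (push 18): stack=[11,18] mem=[0,0,12,0]

[11, 18]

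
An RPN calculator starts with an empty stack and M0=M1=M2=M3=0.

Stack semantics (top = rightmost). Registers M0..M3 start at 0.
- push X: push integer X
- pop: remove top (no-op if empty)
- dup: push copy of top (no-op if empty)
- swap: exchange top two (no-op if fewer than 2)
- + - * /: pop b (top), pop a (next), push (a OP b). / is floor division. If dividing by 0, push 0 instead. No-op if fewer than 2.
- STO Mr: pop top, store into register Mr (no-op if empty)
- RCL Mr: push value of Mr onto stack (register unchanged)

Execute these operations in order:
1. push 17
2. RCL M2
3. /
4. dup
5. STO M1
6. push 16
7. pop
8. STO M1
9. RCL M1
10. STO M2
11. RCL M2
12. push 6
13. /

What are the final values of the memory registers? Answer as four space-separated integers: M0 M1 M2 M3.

Answer: 0 0 0 0

Derivation:
After op 1 (push 17): stack=[17] mem=[0,0,0,0]
After op 2 (RCL M2): stack=[17,0] mem=[0,0,0,0]
After op 3 (/): stack=[0] mem=[0,0,0,0]
After op 4 (dup): stack=[0,0] mem=[0,0,0,0]
After op 5 (STO M1): stack=[0] mem=[0,0,0,0]
After op 6 (push 16): stack=[0,16] mem=[0,0,0,0]
After op 7 (pop): stack=[0] mem=[0,0,0,0]
After op 8 (STO M1): stack=[empty] mem=[0,0,0,0]
After op 9 (RCL M1): stack=[0] mem=[0,0,0,0]
After op 10 (STO M2): stack=[empty] mem=[0,0,0,0]
After op 11 (RCL M2): stack=[0] mem=[0,0,0,0]
After op 12 (push 6): stack=[0,6] mem=[0,0,0,0]
After op 13 (/): stack=[0] mem=[0,0,0,0]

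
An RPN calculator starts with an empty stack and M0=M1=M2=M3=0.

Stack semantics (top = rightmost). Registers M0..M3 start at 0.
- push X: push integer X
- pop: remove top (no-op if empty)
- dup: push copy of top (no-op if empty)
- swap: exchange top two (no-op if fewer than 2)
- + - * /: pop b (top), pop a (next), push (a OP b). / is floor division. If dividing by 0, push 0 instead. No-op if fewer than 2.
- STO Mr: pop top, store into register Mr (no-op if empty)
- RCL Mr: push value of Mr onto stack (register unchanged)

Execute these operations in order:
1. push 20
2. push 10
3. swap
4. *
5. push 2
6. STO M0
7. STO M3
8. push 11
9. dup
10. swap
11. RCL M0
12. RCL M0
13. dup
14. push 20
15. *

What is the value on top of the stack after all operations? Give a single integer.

After op 1 (push 20): stack=[20] mem=[0,0,0,0]
After op 2 (push 10): stack=[20,10] mem=[0,0,0,0]
After op 3 (swap): stack=[10,20] mem=[0,0,0,0]
After op 4 (*): stack=[200] mem=[0,0,0,0]
After op 5 (push 2): stack=[200,2] mem=[0,0,0,0]
After op 6 (STO M0): stack=[200] mem=[2,0,0,0]
After op 7 (STO M3): stack=[empty] mem=[2,0,0,200]
After op 8 (push 11): stack=[11] mem=[2,0,0,200]
After op 9 (dup): stack=[11,11] mem=[2,0,0,200]
After op 10 (swap): stack=[11,11] mem=[2,0,0,200]
After op 11 (RCL M0): stack=[11,11,2] mem=[2,0,0,200]
After op 12 (RCL M0): stack=[11,11,2,2] mem=[2,0,0,200]
After op 13 (dup): stack=[11,11,2,2,2] mem=[2,0,0,200]
After op 14 (push 20): stack=[11,11,2,2,2,20] mem=[2,0,0,200]
After op 15 (*): stack=[11,11,2,2,40] mem=[2,0,0,200]

Answer: 40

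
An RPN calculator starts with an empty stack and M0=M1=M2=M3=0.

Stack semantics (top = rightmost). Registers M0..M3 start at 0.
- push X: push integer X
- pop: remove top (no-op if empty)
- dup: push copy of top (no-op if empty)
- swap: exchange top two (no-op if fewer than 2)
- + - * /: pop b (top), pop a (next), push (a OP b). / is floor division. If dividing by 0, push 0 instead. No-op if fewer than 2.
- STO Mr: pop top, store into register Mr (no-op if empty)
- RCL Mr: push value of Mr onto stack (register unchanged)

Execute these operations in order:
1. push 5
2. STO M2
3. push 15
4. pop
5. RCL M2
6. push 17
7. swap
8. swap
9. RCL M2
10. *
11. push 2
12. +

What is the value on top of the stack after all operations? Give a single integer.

After op 1 (push 5): stack=[5] mem=[0,0,0,0]
After op 2 (STO M2): stack=[empty] mem=[0,0,5,0]
After op 3 (push 15): stack=[15] mem=[0,0,5,0]
After op 4 (pop): stack=[empty] mem=[0,0,5,0]
After op 5 (RCL M2): stack=[5] mem=[0,0,5,0]
After op 6 (push 17): stack=[5,17] mem=[0,0,5,0]
After op 7 (swap): stack=[17,5] mem=[0,0,5,0]
After op 8 (swap): stack=[5,17] mem=[0,0,5,0]
After op 9 (RCL M2): stack=[5,17,5] mem=[0,0,5,0]
After op 10 (*): stack=[5,85] mem=[0,0,5,0]
After op 11 (push 2): stack=[5,85,2] mem=[0,0,5,0]
After op 12 (+): stack=[5,87] mem=[0,0,5,0]

Answer: 87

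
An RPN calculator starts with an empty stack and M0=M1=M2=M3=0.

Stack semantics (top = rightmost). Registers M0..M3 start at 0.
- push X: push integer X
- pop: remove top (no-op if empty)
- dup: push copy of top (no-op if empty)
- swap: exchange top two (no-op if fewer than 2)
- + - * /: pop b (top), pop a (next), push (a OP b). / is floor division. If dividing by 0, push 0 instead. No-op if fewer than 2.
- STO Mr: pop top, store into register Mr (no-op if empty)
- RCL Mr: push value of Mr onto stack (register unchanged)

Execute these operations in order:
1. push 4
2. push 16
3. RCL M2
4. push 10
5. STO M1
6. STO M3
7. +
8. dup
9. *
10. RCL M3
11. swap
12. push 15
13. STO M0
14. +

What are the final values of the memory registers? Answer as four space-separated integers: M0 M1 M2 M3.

Answer: 15 10 0 0

Derivation:
After op 1 (push 4): stack=[4] mem=[0,0,0,0]
After op 2 (push 16): stack=[4,16] mem=[0,0,0,0]
After op 3 (RCL M2): stack=[4,16,0] mem=[0,0,0,0]
After op 4 (push 10): stack=[4,16,0,10] mem=[0,0,0,0]
After op 5 (STO M1): stack=[4,16,0] mem=[0,10,0,0]
After op 6 (STO M3): stack=[4,16] mem=[0,10,0,0]
After op 7 (+): stack=[20] mem=[0,10,0,0]
After op 8 (dup): stack=[20,20] mem=[0,10,0,0]
After op 9 (*): stack=[400] mem=[0,10,0,0]
After op 10 (RCL M3): stack=[400,0] mem=[0,10,0,0]
After op 11 (swap): stack=[0,400] mem=[0,10,0,0]
After op 12 (push 15): stack=[0,400,15] mem=[0,10,0,0]
After op 13 (STO M0): stack=[0,400] mem=[15,10,0,0]
After op 14 (+): stack=[400] mem=[15,10,0,0]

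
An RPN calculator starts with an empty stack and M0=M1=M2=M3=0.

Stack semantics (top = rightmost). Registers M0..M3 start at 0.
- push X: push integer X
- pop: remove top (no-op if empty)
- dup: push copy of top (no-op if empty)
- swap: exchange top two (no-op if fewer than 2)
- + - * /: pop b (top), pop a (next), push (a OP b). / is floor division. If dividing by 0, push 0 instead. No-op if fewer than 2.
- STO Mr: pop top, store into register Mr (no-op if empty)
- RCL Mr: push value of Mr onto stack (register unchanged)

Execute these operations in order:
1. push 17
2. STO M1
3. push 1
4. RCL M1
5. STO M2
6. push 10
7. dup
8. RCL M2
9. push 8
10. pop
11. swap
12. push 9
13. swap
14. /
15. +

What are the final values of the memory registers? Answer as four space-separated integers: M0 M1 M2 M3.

After op 1 (push 17): stack=[17] mem=[0,0,0,0]
After op 2 (STO M1): stack=[empty] mem=[0,17,0,0]
After op 3 (push 1): stack=[1] mem=[0,17,0,0]
After op 4 (RCL M1): stack=[1,17] mem=[0,17,0,0]
After op 5 (STO M2): stack=[1] mem=[0,17,17,0]
After op 6 (push 10): stack=[1,10] mem=[0,17,17,0]
After op 7 (dup): stack=[1,10,10] mem=[0,17,17,0]
After op 8 (RCL M2): stack=[1,10,10,17] mem=[0,17,17,0]
After op 9 (push 8): stack=[1,10,10,17,8] mem=[0,17,17,0]
After op 10 (pop): stack=[1,10,10,17] mem=[0,17,17,0]
After op 11 (swap): stack=[1,10,17,10] mem=[0,17,17,0]
After op 12 (push 9): stack=[1,10,17,10,9] mem=[0,17,17,0]
After op 13 (swap): stack=[1,10,17,9,10] mem=[0,17,17,0]
After op 14 (/): stack=[1,10,17,0] mem=[0,17,17,0]
After op 15 (+): stack=[1,10,17] mem=[0,17,17,0]

Answer: 0 17 17 0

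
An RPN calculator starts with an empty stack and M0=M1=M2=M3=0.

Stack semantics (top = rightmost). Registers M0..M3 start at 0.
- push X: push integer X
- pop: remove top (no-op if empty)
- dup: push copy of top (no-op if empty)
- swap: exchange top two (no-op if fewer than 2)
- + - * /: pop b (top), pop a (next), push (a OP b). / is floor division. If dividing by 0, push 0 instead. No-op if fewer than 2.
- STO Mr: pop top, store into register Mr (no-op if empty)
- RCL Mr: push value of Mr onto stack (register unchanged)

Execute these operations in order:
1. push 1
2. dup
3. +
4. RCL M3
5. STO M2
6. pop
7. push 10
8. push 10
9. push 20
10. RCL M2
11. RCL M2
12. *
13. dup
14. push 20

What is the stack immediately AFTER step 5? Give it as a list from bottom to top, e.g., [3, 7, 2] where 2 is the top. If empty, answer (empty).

After op 1 (push 1): stack=[1] mem=[0,0,0,0]
After op 2 (dup): stack=[1,1] mem=[0,0,0,0]
After op 3 (+): stack=[2] mem=[0,0,0,0]
After op 4 (RCL M3): stack=[2,0] mem=[0,0,0,0]
After op 5 (STO M2): stack=[2] mem=[0,0,0,0]

[2]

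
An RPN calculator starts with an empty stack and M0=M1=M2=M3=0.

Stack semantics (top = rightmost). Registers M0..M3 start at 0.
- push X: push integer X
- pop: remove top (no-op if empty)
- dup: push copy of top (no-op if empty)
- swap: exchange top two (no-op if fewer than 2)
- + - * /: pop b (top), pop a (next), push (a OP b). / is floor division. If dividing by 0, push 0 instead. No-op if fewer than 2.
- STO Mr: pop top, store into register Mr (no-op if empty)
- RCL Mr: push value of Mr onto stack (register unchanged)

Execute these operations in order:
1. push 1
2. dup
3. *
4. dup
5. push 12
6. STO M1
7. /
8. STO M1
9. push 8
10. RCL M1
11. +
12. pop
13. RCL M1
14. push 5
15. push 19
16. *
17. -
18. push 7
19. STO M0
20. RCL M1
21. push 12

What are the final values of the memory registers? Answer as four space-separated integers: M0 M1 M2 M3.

After op 1 (push 1): stack=[1] mem=[0,0,0,0]
After op 2 (dup): stack=[1,1] mem=[0,0,0,0]
After op 3 (*): stack=[1] mem=[0,0,0,0]
After op 4 (dup): stack=[1,1] mem=[0,0,0,0]
After op 5 (push 12): stack=[1,1,12] mem=[0,0,0,0]
After op 6 (STO M1): stack=[1,1] mem=[0,12,0,0]
After op 7 (/): stack=[1] mem=[0,12,0,0]
After op 8 (STO M1): stack=[empty] mem=[0,1,0,0]
After op 9 (push 8): stack=[8] mem=[0,1,0,0]
After op 10 (RCL M1): stack=[8,1] mem=[0,1,0,0]
After op 11 (+): stack=[9] mem=[0,1,0,0]
After op 12 (pop): stack=[empty] mem=[0,1,0,0]
After op 13 (RCL M1): stack=[1] mem=[0,1,0,0]
After op 14 (push 5): stack=[1,5] mem=[0,1,0,0]
After op 15 (push 19): stack=[1,5,19] mem=[0,1,0,0]
After op 16 (*): stack=[1,95] mem=[0,1,0,0]
After op 17 (-): stack=[-94] mem=[0,1,0,0]
After op 18 (push 7): stack=[-94,7] mem=[0,1,0,0]
After op 19 (STO M0): stack=[-94] mem=[7,1,0,0]
After op 20 (RCL M1): stack=[-94,1] mem=[7,1,0,0]
After op 21 (push 12): stack=[-94,1,12] mem=[7,1,0,0]

Answer: 7 1 0 0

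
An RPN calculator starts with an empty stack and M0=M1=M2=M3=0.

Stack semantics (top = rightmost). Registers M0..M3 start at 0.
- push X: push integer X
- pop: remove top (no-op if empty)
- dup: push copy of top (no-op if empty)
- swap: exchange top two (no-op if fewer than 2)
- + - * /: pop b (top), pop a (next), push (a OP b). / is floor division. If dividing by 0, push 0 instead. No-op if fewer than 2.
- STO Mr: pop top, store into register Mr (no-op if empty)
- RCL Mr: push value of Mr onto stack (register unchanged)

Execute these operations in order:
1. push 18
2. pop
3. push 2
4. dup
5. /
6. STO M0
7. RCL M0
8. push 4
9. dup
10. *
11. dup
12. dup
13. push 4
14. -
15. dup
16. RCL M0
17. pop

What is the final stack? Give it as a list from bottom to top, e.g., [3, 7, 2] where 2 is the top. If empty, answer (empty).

Answer: [1, 16, 16, 12, 12]

Derivation:
After op 1 (push 18): stack=[18] mem=[0,0,0,0]
After op 2 (pop): stack=[empty] mem=[0,0,0,0]
After op 3 (push 2): stack=[2] mem=[0,0,0,0]
After op 4 (dup): stack=[2,2] mem=[0,0,0,0]
After op 5 (/): stack=[1] mem=[0,0,0,0]
After op 6 (STO M0): stack=[empty] mem=[1,0,0,0]
After op 7 (RCL M0): stack=[1] mem=[1,0,0,0]
After op 8 (push 4): stack=[1,4] mem=[1,0,0,0]
After op 9 (dup): stack=[1,4,4] mem=[1,0,0,0]
After op 10 (*): stack=[1,16] mem=[1,0,0,0]
After op 11 (dup): stack=[1,16,16] mem=[1,0,0,0]
After op 12 (dup): stack=[1,16,16,16] mem=[1,0,0,0]
After op 13 (push 4): stack=[1,16,16,16,4] mem=[1,0,0,0]
After op 14 (-): stack=[1,16,16,12] mem=[1,0,0,0]
After op 15 (dup): stack=[1,16,16,12,12] mem=[1,0,0,0]
After op 16 (RCL M0): stack=[1,16,16,12,12,1] mem=[1,0,0,0]
After op 17 (pop): stack=[1,16,16,12,12] mem=[1,0,0,0]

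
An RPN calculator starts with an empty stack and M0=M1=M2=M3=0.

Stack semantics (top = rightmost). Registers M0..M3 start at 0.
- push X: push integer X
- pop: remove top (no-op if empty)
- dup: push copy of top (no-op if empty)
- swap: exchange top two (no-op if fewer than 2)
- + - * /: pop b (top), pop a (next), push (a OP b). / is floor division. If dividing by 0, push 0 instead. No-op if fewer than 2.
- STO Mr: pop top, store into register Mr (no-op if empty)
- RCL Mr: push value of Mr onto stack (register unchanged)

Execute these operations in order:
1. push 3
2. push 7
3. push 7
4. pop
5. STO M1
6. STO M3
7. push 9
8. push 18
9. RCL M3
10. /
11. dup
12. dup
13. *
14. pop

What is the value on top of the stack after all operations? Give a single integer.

Answer: 6

Derivation:
After op 1 (push 3): stack=[3] mem=[0,0,0,0]
After op 2 (push 7): stack=[3,7] mem=[0,0,0,0]
After op 3 (push 7): stack=[3,7,7] mem=[0,0,0,0]
After op 4 (pop): stack=[3,7] mem=[0,0,0,0]
After op 5 (STO M1): stack=[3] mem=[0,7,0,0]
After op 6 (STO M3): stack=[empty] mem=[0,7,0,3]
After op 7 (push 9): stack=[9] mem=[0,7,0,3]
After op 8 (push 18): stack=[9,18] mem=[0,7,0,3]
After op 9 (RCL M3): stack=[9,18,3] mem=[0,7,0,3]
After op 10 (/): stack=[9,6] mem=[0,7,0,3]
After op 11 (dup): stack=[9,6,6] mem=[0,7,0,3]
After op 12 (dup): stack=[9,6,6,6] mem=[0,7,0,3]
After op 13 (*): stack=[9,6,36] mem=[0,7,0,3]
After op 14 (pop): stack=[9,6] mem=[0,7,0,3]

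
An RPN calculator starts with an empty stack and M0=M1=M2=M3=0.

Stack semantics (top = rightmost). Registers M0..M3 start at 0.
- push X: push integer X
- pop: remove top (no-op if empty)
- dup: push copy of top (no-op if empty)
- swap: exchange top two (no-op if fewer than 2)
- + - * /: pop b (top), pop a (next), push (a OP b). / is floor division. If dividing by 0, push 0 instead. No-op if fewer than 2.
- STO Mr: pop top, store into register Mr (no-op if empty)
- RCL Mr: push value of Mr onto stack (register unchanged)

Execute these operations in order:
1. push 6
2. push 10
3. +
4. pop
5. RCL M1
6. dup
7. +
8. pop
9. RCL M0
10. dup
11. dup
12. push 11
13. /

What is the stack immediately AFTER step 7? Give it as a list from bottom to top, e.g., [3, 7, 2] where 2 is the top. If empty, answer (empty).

After op 1 (push 6): stack=[6] mem=[0,0,0,0]
After op 2 (push 10): stack=[6,10] mem=[0,0,0,0]
After op 3 (+): stack=[16] mem=[0,0,0,0]
After op 4 (pop): stack=[empty] mem=[0,0,0,0]
After op 5 (RCL M1): stack=[0] mem=[0,0,0,0]
After op 6 (dup): stack=[0,0] mem=[0,0,0,0]
After op 7 (+): stack=[0] mem=[0,0,0,0]

[0]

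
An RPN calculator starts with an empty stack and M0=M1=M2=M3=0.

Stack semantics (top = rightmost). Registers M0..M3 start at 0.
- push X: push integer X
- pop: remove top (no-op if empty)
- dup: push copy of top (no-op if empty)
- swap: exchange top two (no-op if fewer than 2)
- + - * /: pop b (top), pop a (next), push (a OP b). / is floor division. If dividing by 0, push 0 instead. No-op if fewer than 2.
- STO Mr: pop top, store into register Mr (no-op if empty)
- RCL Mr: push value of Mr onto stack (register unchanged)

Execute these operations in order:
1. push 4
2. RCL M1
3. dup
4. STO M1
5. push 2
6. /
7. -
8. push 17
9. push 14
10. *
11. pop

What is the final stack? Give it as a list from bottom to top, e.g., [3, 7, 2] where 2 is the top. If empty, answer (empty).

Answer: [4]

Derivation:
After op 1 (push 4): stack=[4] mem=[0,0,0,0]
After op 2 (RCL M1): stack=[4,0] mem=[0,0,0,0]
After op 3 (dup): stack=[4,0,0] mem=[0,0,0,0]
After op 4 (STO M1): stack=[4,0] mem=[0,0,0,0]
After op 5 (push 2): stack=[4,0,2] mem=[0,0,0,0]
After op 6 (/): stack=[4,0] mem=[0,0,0,0]
After op 7 (-): stack=[4] mem=[0,0,0,0]
After op 8 (push 17): stack=[4,17] mem=[0,0,0,0]
After op 9 (push 14): stack=[4,17,14] mem=[0,0,0,0]
After op 10 (*): stack=[4,238] mem=[0,0,0,0]
After op 11 (pop): stack=[4] mem=[0,0,0,0]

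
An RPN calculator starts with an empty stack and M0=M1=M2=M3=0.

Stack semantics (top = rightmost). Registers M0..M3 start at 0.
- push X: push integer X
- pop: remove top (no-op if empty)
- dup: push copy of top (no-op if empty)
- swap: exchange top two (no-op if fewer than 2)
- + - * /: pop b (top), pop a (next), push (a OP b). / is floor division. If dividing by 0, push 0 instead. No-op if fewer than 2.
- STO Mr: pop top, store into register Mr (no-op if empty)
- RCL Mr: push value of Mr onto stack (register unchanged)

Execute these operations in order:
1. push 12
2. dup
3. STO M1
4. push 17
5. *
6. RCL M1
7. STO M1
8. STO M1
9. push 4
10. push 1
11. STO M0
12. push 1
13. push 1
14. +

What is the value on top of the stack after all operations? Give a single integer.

After op 1 (push 12): stack=[12] mem=[0,0,0,0]
After op 2 (dup): stack=[12,12] mem=[0,0,0,0]
After op 3 (STO M1): stack=[12] mem=[0,12,0,0]
After op 4 (push 17): stack=[12,17] mem=[0,12,0,0]
After op 5 (*): stack=[204] mem=[0,12,0,0]
After op 6 (RCL M1): stack=[204,12] mem=[0,12,0,0]
After op 7 (STO M1): stack=[204] mem=[0,12,0,0]
After op 8 (STO M1): stack=[empty] mem=[0,204,0,0]
After op 9 (push 4): stack=[4] mem=[0,204,0,0]
After op 10 (push 1): stack=[4,1] mem=[0,204,0,0]
After op 11 (STO M0): stack=[4] mem=[1,204,0,0]
After op 12 (push 1): stack=[4,1] mem=[1,204,0,0]
After op 13 (push 1): stack=[4,1,1] mem=[1,204,0,0]
After op 14 (+): stack=[4,2] mem=[1,204,0,0]

Answer: 2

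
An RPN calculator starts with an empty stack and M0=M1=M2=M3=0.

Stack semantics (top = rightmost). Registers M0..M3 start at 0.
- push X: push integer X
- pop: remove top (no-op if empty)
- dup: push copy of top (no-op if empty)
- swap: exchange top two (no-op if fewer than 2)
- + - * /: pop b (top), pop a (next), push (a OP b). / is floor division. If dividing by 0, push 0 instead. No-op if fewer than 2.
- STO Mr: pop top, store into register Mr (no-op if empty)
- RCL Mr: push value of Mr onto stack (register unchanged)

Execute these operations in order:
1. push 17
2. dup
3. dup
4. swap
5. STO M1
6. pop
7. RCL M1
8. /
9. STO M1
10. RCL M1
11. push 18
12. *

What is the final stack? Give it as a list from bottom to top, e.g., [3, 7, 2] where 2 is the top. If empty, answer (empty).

Answer: [18]

Derivation:
After op 1 (push 17): stack=[17] mem=[0,0,0,0]
After op 2 (dup): stack=[17,17] mem=[0,0,0,0]
After op 3 (dup): stack=[17,17,17] mem=[0,0,0,0]
After op 4 (swap): stack=[17,17,17] mem=[0,0,0,0]
After op 5 (STO M1): stack=[17,17] mem=[0,17,0,0]
After op 6 (pop): stack=[17] mem=[0,17,0,0]
After op 7 (RCL M1): stack=[17,17] mem=[0,17,0,0]
After op 8 (/): stack=[1] mem=[0,17,0,0]
After op 9 (STO M1): stack=[empty] mem=[0,1,0,0]
After op 10 (RCL M1): stack=[1] mem=[0,1,0,0]
After op 11 (push 18): stack=[1,18] mem=[0,1,0,0]
After op 12 (*): stack=[18] mem=[0,1,0,0]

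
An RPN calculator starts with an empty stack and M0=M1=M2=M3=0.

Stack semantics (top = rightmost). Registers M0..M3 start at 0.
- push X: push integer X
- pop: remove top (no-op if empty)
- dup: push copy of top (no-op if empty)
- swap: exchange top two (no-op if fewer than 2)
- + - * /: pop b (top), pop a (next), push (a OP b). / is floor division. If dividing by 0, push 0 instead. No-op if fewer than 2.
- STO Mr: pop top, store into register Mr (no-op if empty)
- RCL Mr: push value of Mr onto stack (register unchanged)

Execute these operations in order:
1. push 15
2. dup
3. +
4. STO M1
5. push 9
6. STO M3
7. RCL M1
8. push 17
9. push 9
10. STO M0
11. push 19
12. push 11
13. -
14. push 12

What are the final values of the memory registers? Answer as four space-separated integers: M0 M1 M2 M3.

After op 1 (push 15): stack=[15] mem=[0,0,0,0]
After op 2 (dup): stack=[15,15] mem=[0,0,0,0]
After op 3 (+): stack=[30] mem=[0,0,0,0]
After op 4 (STO M1): stack=[empty] mem=[0,30,0,0]
After op 5 (push 9): stack=[9] mem=[0,30,0,0]
After op 6 (STO M3): stack=[empty] mem=[0,30,0,9]
After op 7 (RCL M1): stack=[30] mem=[0,30,0,9]
After op 8 (push 17): stack=[30,17] mem=[0,30,0,9]
After op 9 (push 9): stack=[30,17,9] mem=[0,30,0,9]
After op 10 (STO M0): stack=[30,17] mem=[9,30,0,9]
After op 11 (push 19): stack=[30,17,19] mem=[9,30,0,9]
After op 12 (push 11): stack=[30,17,19,11] mem=[9,30,0,9]
After op 13 (-): stack=[30,17,8] mem=[9,30,0,9]
After op 14 (push 12): stack=[30,17,8,12] mem=[9,30,0,9]

Answer: 9 30 0 9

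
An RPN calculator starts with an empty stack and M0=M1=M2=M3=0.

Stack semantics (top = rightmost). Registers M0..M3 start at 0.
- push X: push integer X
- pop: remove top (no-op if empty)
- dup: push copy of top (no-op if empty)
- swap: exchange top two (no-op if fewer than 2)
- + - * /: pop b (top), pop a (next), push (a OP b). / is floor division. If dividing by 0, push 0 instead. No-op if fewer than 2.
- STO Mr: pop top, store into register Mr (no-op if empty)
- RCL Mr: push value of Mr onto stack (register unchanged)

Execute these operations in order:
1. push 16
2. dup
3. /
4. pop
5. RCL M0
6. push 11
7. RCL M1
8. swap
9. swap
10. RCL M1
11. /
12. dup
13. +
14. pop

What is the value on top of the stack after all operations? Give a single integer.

Answer: 11

Derivation:
After op 1 (push 16): stack=[16] mem=[0,0,0,0]
After op 2 (dup): stack=[16,16] mem=[0,0,0,0]
After op 3 (/): stack=[1] mem=[0,0,0,0]
After op 4 (pop): stack=[empty] mem=[0,0,0,0]
After op 5 (RCL M0): stack=[0] mem=[0,0,0,0]
After op 6 (push 11): stack=[0,11] mem=[0,0,0,0]
After op 7 (RCL M1): stack=[0,11,0] mem=[0,0,0,0]
After op 8 (swap): stack=[0,0,11] mem=[0,0,0,0]
After op 9 (swap): stack=[0,11,0] mem=[0,0,0,0]
After op 10 (RCL M1): stack=[0,11,0,0] mem=[0,0,0,0]
After op 11 (/): stack=[0,11,0] mem=[0,0,0,0]
After op 12 (dup): stack=[0,11,0,0] mem=[0,0,0,0]
After op 13 (+): stack=[0,11,0] mem=[0,0,0,0]
After op 14 (pop): stack=[0,11] mem=[0,0,0,0]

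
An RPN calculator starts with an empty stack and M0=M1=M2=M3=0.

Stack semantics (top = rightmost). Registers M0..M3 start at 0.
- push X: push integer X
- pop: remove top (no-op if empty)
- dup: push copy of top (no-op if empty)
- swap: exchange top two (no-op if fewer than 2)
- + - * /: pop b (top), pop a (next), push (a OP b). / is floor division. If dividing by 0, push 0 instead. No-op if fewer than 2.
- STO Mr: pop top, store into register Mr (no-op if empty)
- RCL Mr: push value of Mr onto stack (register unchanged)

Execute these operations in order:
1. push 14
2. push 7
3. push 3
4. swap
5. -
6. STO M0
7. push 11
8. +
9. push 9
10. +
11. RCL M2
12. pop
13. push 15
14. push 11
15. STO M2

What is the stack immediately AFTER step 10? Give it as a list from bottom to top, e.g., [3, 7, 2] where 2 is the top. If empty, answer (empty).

After op 1 (push 14): stack=[14] mem=[0,0,0,0]
After op 2 (push 7): stack=[14,7] mem=[0,0,0,0]
After op 3 (push 3): stack=[14,7,3] mem=[0,0,0,0]
After op 4 (swap): stack=[14,3,7] mem=[0,0,0,0]
After op 5 (-): stack=[14,-4] mem=[0,0,0,0]
After op 6 (STO M0): stack=[14] mem=[-4,0,0,0]
After op 7 (push 11): stack=[14,11] mem=[-4,0,0,0]
After op 8 (+): stack=[25] mem=[-4,0,0,0]
After op 9 (push 9): stack=[25,9] mem=[-4,0,0,0]
After op 10 (+): stack=[34] mem=[-4,0,0,0]

[34]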